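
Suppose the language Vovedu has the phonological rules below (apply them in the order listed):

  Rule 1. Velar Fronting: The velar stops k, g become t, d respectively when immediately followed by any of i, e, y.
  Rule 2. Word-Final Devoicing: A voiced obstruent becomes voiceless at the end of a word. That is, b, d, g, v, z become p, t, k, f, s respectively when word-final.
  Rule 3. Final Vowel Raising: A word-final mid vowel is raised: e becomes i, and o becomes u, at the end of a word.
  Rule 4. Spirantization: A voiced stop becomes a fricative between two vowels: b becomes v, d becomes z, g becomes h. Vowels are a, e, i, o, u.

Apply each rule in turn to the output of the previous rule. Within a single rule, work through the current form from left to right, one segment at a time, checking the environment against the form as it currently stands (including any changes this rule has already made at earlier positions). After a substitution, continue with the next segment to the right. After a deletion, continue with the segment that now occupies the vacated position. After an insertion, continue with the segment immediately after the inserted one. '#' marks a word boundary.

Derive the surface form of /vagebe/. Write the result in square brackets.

Rule 1 Velar Fronting: [vagebe] → [vadebe]
Rule 2 Word-Final Devoicing: no change — [vadebe]
Rule 3 Final Vowel Raising: [vadebe] → [vadebi]
Rule 4 Spirantization: [vadebi] → [vazevi]

[vazevi]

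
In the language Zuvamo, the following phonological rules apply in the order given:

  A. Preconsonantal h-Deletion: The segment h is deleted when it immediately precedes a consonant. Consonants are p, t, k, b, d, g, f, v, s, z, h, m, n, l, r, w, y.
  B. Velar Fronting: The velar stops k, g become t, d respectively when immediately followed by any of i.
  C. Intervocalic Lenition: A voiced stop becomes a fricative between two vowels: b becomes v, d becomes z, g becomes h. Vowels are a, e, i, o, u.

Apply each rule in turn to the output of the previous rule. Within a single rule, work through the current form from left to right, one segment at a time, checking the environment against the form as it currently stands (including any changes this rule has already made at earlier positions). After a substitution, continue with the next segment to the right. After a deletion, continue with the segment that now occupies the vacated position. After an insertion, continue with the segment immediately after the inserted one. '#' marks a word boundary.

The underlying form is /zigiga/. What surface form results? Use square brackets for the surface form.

[ziziha]

A Preconsonantal h-Deletion: no change — [zigiga]
B Velar Fronting: [zigiga] → [zidiga]
C Intervocalic Lenition: [zidiga] → [ziziha]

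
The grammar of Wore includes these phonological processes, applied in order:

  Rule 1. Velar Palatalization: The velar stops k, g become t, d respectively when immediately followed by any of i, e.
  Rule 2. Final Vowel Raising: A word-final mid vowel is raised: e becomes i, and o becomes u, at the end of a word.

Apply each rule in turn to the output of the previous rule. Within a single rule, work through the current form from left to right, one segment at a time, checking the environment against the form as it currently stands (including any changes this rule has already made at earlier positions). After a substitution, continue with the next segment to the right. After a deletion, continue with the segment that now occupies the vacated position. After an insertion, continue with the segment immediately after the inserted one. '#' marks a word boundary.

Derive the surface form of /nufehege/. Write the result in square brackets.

[nufehedi]

Rule 1 Velar Palatalization: [nufehege] → [nufehede]
Rule 2 Final Vowel Raising: [nufehede] → [nufehedi]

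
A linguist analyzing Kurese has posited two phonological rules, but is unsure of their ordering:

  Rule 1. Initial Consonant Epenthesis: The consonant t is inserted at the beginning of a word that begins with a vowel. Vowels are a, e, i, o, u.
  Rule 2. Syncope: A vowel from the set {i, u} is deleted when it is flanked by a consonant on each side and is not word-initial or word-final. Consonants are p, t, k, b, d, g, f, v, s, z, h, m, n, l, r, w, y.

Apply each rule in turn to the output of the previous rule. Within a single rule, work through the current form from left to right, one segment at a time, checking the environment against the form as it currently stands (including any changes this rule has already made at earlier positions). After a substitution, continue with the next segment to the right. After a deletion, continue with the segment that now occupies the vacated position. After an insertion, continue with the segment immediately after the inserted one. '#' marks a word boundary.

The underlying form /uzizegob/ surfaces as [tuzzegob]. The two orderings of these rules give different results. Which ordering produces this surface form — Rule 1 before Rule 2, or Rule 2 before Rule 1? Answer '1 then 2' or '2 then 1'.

2 then 1

Order 1 then 2:
  1 Initial Consonant Epenthesis: [uzizegob] → [tuzizegob]
  2 Syncope: [tuzizegob] → [tzzegob]
  result: [tzzegob]
Order 2 then 1:
  2 Syncope: [uzizegob] → [uzzegob]
  1 Initial Consonant Epenthesis: [uzzegob] → [tuzzegob]
  result: [tuzzegob]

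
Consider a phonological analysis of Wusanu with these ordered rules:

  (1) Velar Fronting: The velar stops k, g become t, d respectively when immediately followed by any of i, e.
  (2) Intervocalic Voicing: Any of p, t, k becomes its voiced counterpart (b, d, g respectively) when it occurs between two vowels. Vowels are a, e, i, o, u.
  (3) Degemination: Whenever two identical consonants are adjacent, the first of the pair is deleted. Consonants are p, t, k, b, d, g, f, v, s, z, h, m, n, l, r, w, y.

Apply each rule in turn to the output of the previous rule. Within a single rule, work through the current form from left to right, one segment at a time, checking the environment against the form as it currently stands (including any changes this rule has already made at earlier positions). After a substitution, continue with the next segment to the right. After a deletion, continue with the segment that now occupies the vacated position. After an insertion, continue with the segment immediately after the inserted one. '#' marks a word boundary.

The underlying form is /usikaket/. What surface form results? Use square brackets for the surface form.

(1) Velar Fronting: [usikaket] → [usikatet]
(2) Intervocalic Voicing: [usikatet] → [usigadet]
(3) Degemination: no change — [usigadet]

[usigadet]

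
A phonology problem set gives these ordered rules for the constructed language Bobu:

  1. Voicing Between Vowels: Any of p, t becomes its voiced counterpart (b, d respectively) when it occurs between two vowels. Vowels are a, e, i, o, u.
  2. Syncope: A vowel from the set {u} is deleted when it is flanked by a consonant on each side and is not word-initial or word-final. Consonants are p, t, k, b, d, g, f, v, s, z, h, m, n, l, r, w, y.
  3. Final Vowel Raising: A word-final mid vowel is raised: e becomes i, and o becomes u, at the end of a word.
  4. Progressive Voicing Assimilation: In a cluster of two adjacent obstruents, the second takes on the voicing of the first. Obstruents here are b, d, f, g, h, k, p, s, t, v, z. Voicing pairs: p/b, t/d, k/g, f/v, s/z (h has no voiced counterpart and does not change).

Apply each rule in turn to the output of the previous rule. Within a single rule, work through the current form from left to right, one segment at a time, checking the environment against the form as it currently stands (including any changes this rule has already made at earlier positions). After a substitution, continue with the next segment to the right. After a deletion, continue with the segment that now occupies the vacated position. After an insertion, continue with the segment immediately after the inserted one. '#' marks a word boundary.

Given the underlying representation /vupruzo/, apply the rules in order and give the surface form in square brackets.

1 Voicing Between Vowels: no change — [vupruzo]
2 Syncope: [vupruzo] → [vprzo]
3 Final Vowel Raising: [vprzo] → [vprzu]
4 Progressive Voicing Assimilation: [vprzu] → [vbrzu]

[vbrzu]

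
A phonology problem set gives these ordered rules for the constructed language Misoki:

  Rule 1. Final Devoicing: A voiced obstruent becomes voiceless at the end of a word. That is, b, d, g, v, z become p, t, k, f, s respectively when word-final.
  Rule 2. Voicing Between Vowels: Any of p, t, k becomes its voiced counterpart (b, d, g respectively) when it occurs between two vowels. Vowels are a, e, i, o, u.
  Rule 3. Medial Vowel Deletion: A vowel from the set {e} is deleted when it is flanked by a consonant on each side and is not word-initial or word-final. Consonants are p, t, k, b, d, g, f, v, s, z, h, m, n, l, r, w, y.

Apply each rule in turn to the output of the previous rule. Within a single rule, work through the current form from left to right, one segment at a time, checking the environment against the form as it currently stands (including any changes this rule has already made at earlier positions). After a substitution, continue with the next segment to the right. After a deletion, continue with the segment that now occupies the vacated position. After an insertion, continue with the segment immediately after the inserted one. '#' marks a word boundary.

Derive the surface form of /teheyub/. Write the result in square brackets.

Rule 1 Final Devoicing: [teheyub] → [teheyup]
Rule 2 Voicing Between Vowels: no change — [teheyup]
Rule 3 Medial Vowel Deletion: [teheyup] → [thyup]

[thyup]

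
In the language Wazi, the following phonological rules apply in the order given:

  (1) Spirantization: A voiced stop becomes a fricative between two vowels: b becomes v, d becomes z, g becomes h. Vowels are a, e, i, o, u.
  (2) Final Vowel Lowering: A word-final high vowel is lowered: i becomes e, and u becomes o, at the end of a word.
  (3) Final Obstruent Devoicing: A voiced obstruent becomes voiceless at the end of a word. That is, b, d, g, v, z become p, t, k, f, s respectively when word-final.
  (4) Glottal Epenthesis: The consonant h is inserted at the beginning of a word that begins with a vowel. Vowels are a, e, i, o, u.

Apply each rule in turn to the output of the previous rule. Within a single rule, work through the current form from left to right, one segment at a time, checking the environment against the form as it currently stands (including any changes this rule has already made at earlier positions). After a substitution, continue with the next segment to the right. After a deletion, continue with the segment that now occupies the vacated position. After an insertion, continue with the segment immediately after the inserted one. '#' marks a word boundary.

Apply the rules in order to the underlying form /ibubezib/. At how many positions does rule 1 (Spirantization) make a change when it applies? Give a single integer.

2

(1) Spirantization: [ibubezib] → [ivuvezib]
(2) Final Vowel Lowering: no change — [ivuvezib]
(3) Final Obstruent Devoicing: [ivuvezib] → [ivuvezip]
(4) Glottal Epenthesis: [ivuvezip] → [hivuvezip]
Rule 1 changed 2 position(s).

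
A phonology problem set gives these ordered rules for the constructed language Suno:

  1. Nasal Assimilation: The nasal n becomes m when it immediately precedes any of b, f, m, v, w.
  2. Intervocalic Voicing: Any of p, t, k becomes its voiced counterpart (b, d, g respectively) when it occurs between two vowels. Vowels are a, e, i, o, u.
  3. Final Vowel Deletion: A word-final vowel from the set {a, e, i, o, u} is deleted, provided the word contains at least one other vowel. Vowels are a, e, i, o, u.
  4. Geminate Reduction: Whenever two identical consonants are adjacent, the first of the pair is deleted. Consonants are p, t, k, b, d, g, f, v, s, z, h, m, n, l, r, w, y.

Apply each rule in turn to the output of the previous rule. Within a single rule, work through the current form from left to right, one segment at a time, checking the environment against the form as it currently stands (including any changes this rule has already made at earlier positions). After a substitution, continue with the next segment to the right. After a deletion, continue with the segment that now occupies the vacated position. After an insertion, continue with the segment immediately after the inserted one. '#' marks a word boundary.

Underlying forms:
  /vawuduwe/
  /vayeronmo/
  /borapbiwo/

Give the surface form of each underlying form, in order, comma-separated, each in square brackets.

[vawuduw], [vayerom], [borapbiw]

/vawuduwe/:
  1 Nasal Assimilation: no change — [vawuduwe]
  2 Intervocalic Voicing: no change — [vawuduwe]
  3 Final Vowel Deletion: [vawuduwe] → [vawuduw]
  4 Geminate Reduction: no change — [vawuduw]
/vayeronmo/:
  1 Nasal Assimilation: [vayeronmo] → [vayerommo]
  2 Intervocalic Voicing: no change — [vayerommo]
  3 Final Vowel Deletion: [vayerommo] → [vayeromm]
  4 Geminate Reduction: [vayeromm] → [vayerom]
/borapbiwo/:
  1 Nasal Assimilation: no change — [borapbiwo]
  2 Intervocalic Voicing: no change — [borapbiwo]
  3 Final Vowel Deletion: [borapbiwo] → [borapbiw]
  4 Geminate Reduction: no change — [borapbiw]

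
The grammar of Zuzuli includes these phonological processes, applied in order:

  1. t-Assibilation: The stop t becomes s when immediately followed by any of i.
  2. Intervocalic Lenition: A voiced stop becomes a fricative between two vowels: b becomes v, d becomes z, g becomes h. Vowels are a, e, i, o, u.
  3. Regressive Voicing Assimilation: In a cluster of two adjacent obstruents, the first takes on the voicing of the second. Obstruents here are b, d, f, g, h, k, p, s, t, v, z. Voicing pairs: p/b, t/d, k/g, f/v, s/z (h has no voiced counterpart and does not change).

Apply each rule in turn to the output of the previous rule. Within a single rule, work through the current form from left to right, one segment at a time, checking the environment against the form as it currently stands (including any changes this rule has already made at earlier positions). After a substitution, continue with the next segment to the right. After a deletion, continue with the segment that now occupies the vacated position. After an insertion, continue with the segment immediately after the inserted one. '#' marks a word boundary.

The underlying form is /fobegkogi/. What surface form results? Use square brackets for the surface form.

[fovekkohi]

1 t-Assibilation: no change — [fobegkogi]
2 Intervocalic Lenition: [fobegkogi] → [fovegkohi]
3 Regressive Voicing Assimilation: [fovegkohi] → [fovekkohi]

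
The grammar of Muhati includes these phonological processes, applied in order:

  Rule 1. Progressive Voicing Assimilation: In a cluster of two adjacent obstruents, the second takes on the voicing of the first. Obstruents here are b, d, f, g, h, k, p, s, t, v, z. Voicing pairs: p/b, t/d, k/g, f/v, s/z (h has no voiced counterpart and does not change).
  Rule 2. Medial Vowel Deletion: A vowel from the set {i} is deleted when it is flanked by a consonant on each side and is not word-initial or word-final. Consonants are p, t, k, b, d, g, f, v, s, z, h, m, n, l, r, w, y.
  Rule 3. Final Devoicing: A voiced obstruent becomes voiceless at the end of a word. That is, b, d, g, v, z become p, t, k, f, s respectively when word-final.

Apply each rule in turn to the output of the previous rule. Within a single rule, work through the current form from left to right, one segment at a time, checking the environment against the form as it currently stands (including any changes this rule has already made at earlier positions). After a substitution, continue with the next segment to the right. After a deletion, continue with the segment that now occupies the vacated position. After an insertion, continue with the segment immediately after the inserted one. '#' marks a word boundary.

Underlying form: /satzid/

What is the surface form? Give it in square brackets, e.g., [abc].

Rule 1 Progressive Voicing Assimilation: [satzid] → [satsid]
Rule 2 Medial Vowel Deletion: [satsid] → [satsd]
Rule 3 Final Devoicing: [satsd] → [satst]

[satst]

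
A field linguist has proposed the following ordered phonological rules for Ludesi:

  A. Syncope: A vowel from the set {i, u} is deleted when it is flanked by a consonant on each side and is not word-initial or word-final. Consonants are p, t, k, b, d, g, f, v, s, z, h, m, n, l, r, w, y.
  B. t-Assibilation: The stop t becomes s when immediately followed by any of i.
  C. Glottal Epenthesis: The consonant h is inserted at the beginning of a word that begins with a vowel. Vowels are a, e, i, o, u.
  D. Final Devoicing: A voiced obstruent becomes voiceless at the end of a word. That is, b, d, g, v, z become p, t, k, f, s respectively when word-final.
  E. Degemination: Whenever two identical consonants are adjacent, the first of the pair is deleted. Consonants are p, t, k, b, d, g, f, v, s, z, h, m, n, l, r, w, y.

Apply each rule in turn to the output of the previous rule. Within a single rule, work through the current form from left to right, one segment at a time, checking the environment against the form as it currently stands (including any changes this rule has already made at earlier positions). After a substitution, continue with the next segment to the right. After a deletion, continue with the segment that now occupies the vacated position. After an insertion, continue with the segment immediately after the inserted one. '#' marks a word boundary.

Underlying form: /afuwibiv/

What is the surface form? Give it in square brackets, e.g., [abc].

[hafwbf]

A Syncope: [afuwibiv] → [afwbv]
B t-Assibilation: no change — [afwbv]
C Glottal Epenthesis: [afwbv] → [hafwbv]
D Final Devoicing: [hafwbv] → [hafwbf]
E Degemination: no change — [hafwbf]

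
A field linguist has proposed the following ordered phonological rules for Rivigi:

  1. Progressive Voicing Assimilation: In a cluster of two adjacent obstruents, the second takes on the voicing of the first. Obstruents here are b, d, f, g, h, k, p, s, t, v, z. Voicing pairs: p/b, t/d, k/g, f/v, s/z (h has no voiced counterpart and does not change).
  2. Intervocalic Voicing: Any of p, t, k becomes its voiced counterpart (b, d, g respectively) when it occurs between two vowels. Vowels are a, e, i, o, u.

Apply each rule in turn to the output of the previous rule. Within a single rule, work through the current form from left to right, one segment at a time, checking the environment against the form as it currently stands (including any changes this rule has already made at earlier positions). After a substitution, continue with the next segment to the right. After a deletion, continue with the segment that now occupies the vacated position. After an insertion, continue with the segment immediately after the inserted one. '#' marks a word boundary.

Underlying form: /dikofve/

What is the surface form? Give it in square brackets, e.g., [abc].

[digoffe]

1 Progressive Voicing Assimilation: [dikofve] → [dikoffe]
2 Intervocalic Voicing: [dikoffe] → [digoffe]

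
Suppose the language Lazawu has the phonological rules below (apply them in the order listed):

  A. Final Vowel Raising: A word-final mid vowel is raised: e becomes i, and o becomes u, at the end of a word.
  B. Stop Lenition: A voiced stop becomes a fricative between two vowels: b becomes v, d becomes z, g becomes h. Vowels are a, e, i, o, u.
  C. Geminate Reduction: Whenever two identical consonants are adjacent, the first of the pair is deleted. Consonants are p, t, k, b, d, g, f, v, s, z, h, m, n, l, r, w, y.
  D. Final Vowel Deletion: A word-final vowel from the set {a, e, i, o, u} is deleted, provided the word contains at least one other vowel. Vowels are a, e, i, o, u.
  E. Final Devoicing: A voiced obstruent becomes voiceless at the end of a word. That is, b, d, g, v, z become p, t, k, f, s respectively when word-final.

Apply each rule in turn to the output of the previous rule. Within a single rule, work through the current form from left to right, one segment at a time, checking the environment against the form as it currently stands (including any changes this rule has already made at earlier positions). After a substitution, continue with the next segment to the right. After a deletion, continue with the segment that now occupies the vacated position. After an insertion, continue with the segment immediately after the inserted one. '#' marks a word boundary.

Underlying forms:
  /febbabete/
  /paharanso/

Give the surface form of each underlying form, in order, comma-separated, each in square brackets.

/febbabete/:
  A Final Vowel Raising: [febbabete] → [febbabeti]
  B Stop Lenition: [febbabeti] → [febbaveti]
  C Geminate Reduction: [febbaveti] → [febaveti]
  D Final Vowel Deletion: [febaveti] → [febavet]
  E Final Devoicing: no change — [febavet]
/paharanso/:
  A Final Vowel Raising: [paharanso] → [paharansu]
  B Stop Lenition: no change — [paharansu]
  C Geminate Reduction: no change — [paharansu]
  D Final Vowel Deletion: [paharansu] → [paharans]
  E Final Devoicing: no change — [paharans]

[febavet], [paharans]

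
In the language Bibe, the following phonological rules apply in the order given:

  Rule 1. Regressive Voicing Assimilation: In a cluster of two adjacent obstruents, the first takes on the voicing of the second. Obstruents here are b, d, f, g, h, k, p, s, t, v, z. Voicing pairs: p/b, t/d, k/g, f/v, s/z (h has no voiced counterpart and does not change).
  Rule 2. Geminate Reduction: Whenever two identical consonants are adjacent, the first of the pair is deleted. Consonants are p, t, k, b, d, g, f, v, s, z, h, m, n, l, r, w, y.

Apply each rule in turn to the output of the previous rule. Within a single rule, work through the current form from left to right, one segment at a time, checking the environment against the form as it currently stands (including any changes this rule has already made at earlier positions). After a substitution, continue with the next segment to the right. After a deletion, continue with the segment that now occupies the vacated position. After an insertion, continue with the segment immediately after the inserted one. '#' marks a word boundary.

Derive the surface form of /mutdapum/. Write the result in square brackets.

Rule 1 Regressive Voicing Assimilation: [mutdapum] → [muddapum]
Rule 2 Geminate Reduction: [muddapum] → [mudapum]

[mudapum]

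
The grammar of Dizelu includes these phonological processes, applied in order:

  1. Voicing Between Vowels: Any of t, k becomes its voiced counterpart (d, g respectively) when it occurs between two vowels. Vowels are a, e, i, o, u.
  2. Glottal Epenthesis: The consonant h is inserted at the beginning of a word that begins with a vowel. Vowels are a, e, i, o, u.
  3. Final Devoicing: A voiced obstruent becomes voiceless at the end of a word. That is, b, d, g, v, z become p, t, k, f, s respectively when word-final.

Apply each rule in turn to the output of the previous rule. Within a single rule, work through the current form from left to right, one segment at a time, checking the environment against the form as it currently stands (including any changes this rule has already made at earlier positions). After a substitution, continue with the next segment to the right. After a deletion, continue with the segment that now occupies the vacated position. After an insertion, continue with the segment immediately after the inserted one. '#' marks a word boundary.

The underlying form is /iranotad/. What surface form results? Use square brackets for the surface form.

[hiranodat]

1 Voicing Between Vowels: [iranotad] → [iranodad]
2 Glottal Epenthesis: [iranodad] → [hiranodad]
3 Final Devoicing: [hiranodad] → [hiranodat]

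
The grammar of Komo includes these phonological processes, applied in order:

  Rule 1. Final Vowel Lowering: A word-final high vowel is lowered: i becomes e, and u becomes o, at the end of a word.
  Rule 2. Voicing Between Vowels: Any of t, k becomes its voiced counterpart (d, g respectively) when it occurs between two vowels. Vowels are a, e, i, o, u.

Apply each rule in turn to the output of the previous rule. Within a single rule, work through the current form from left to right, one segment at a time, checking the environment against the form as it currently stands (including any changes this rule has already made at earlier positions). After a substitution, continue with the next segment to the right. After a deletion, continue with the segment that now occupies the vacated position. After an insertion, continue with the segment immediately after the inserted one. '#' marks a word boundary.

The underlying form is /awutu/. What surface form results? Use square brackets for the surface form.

[awudo]

Rule 1 Final Vowel Lowering: [awutu] → [awuto]
Rule 2 Voicing Between Vowels: [awuto] → [awudo]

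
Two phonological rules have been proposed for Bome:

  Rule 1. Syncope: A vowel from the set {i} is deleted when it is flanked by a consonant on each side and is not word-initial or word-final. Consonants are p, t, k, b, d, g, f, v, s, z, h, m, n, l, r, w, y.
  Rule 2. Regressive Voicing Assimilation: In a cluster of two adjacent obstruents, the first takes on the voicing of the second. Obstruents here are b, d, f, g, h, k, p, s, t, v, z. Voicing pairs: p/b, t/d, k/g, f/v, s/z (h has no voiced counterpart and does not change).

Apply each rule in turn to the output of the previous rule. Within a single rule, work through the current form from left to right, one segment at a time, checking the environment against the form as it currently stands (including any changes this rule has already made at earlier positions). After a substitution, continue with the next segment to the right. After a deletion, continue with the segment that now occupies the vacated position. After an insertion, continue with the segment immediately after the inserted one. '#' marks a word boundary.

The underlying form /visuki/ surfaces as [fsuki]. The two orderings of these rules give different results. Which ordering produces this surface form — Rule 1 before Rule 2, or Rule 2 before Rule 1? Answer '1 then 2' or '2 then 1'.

Order 1 then 2:
  1 Syncope: [visuki] → [vsuki]
  2 Regressive Voicing Assimilation: [vsuki] → [fsuki]
  result: [fsuki]
Order 2 then 1:
  2 Regressive Voicing Assimilation: no change — [visuki]
  1 Syncope: [visuki] → [vsuki]
  result: [vsuki]

1 then 2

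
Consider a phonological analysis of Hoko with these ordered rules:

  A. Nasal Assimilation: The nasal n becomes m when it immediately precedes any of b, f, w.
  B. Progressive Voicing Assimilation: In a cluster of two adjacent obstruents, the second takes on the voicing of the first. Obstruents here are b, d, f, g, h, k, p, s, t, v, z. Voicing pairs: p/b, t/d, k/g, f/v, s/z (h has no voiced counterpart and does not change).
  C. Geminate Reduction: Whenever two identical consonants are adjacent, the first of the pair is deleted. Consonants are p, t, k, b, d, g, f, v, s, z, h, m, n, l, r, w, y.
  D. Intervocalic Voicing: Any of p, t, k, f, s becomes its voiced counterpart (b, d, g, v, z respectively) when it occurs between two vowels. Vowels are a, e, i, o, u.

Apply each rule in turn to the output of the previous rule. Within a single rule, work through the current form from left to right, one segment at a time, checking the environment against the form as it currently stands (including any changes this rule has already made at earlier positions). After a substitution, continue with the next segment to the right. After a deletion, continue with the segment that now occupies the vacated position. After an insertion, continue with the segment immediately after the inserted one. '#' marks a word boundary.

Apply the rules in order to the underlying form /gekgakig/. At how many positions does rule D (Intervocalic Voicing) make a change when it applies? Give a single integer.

A Nasal Assimilation: no change — [gekgakig]
B Progressive Voicing Assimilation: [gekgakig] → [gekkakig]
C Geminate Reduction: [gekkakig] → [gekakig]
D Intervocalic Voicing: [gekakig] → [gegagig]
Rule D changed 2 position(s).

2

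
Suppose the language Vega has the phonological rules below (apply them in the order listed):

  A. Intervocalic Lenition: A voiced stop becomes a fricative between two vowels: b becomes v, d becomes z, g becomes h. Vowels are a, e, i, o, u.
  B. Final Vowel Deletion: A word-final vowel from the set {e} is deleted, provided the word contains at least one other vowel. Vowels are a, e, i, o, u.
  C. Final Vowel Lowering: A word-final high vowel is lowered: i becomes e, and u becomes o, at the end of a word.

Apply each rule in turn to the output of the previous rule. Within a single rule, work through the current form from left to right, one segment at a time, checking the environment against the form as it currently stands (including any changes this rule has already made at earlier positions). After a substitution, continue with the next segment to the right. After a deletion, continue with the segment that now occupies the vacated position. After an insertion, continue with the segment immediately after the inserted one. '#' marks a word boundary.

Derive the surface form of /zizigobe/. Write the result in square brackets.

[zizihov]

A Intervocalic Lenition: [zizigobe] → [zizihove]
B Final Vowel Deletion: [zizihove] → [zizihov]
C Final Vowel Lowering: no change — [zizihov]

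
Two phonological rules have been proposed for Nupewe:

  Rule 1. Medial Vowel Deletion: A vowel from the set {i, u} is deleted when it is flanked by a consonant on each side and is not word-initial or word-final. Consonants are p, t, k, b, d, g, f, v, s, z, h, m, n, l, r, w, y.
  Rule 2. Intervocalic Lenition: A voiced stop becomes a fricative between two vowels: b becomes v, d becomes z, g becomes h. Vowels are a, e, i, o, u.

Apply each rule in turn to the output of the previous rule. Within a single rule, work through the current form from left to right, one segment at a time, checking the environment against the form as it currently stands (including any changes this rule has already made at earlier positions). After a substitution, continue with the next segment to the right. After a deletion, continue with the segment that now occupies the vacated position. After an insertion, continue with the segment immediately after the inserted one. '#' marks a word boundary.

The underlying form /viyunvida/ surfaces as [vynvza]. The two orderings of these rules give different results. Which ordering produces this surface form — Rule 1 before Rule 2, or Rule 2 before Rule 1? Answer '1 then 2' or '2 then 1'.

Order 1 then 2:
  1 Medial Vowel Deletion: [viyunvida] → [vynvda]
  2 Intervocalic Lenition: no change — [vynvda]
  result: [vynvda]
Order 2 then 1:
  2 Intervocalic Lenition: [viyunvida] → [viyunviza]
  1 Medial Vowel Deletion: [viyunviza] → [vynvza]
  result: [vynvza]

2 then 1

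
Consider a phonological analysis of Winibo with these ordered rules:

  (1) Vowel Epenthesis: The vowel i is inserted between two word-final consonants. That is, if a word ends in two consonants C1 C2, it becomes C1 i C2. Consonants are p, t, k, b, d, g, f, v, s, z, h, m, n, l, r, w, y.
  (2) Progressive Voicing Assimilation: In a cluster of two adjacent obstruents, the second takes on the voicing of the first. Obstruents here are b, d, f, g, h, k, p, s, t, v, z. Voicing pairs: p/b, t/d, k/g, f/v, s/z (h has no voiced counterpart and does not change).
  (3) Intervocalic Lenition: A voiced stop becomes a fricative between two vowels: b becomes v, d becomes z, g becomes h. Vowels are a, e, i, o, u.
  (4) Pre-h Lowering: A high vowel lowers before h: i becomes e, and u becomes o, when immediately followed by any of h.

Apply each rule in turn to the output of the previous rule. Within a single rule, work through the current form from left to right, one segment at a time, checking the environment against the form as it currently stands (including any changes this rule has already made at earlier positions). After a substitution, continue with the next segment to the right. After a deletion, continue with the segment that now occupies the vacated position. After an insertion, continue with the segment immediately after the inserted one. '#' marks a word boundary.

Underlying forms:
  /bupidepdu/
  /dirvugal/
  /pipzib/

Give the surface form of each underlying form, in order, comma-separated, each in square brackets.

[bupizeptu], [dirvohal], [pipsib]

/bupidepdu/:
  (1) Vowel Epenthesis: no change — [bupidepdu]
  (2) Progressive Voicing Assimilation: [bupidepdu] → [bupideptu]
  (3) Intervocalic Lenition: [bupideptu] → [bupizeptu]
  (4) Pre-h Lowering: no change — [bupizeptu]
/dirvugal/:
  (1) Vowel Epenthesis: no change — [dirvugal]
  (2) Progressive Voicing Assimilation: no change — [dirvugal]
  (3) Intervocalic Lenition: [dirvugal] → [dirvuhal]
  (4) Pre-h Lowering: [dirvuhal] → [dirvohal]
/pipzib/:
  (1) Vowel Epenthesis: no change — [pipzib]
  (2) Progressive Voicing Assimilation: [pipzib] → [pipsib]
  (3) Intervocalic Lenition: no change — [pipsib]
  (4) Pre-h Lowering: no change — [pipsib]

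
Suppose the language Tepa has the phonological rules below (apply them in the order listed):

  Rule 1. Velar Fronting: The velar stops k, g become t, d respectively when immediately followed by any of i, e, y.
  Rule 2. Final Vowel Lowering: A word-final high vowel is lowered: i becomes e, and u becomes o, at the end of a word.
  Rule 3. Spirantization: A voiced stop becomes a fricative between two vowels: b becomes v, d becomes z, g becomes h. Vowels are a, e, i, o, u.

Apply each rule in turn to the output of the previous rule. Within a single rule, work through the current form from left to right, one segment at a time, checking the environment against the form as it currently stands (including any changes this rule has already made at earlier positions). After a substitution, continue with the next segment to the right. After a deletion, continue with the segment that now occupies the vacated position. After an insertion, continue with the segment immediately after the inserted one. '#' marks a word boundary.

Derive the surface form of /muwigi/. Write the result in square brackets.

[muwize]

Rule 1 Velar Fronting: [muwigi] → [muwidi]
Rule 2 Final Vowel Lowering: [muwidi] → [muwide]
Rule 3 Spirantization: [muwide] → [muwize]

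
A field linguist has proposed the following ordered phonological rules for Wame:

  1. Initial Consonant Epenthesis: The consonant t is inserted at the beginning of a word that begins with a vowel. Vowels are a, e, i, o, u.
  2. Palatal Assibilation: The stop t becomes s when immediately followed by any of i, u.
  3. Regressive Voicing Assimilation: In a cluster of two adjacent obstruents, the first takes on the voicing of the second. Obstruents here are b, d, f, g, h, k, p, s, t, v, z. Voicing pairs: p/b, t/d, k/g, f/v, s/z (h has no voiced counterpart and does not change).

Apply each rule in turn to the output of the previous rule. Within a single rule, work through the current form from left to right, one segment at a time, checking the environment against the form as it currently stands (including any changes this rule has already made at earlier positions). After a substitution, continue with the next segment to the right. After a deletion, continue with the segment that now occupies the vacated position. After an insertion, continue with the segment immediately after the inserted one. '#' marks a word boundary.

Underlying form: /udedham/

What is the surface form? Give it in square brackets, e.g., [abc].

[sudetham]

1 Initial Consonant Epenthesis: [udedham] → [tudedham]
2 Palatal Assibilation: [tudedham] → [sudedham]
3 Regressive Voicing Assimilation: [sudedham] → [sudetham]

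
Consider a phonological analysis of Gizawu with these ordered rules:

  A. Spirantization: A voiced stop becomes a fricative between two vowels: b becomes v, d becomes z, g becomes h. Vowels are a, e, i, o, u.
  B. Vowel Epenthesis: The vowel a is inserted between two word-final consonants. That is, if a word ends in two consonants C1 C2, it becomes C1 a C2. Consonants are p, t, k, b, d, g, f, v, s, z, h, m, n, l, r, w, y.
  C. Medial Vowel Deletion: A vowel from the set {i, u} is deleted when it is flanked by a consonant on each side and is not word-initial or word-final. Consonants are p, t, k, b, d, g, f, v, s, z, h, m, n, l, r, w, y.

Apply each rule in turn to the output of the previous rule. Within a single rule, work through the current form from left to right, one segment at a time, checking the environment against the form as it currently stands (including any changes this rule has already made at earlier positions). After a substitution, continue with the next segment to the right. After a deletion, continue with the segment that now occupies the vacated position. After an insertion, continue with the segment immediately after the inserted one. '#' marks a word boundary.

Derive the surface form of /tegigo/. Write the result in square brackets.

[tehho]

A Spirantization: [tegigo] → [tehiho]
B Vowel Epenthesis: no change — [tehiho]
C Medial Vowel Deletion: [tehiho] → [tehho]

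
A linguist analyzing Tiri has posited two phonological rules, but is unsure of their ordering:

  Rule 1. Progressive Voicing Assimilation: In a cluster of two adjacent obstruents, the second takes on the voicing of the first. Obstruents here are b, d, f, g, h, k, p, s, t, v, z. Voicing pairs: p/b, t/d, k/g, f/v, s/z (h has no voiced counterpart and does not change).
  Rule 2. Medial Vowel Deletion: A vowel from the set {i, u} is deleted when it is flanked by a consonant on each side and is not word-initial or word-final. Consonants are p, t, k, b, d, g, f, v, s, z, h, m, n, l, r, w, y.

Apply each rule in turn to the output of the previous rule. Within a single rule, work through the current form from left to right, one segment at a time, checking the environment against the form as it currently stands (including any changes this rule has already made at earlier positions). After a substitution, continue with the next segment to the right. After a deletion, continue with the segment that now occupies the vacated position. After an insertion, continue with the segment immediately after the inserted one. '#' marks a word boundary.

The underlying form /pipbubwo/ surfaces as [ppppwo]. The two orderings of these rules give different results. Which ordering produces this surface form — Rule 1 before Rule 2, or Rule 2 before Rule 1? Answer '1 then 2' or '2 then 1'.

2 then 1

Order 1 then 2:
  1 Progressive Voicing Assimilation: [pipbubwo] → [pippubwo]
  2 Medial Vowel Deletion: [pippubwo] → [pppbwo]
  result: [pppbwo]
Order 2 then 1:
  2 Medial Vowel Deletion: [pipbubwo] → [ppbbwo]
  1 Progressive Voicing Assimilation: [ppbbwo] → [ppppwo]
  result: [ppppwo]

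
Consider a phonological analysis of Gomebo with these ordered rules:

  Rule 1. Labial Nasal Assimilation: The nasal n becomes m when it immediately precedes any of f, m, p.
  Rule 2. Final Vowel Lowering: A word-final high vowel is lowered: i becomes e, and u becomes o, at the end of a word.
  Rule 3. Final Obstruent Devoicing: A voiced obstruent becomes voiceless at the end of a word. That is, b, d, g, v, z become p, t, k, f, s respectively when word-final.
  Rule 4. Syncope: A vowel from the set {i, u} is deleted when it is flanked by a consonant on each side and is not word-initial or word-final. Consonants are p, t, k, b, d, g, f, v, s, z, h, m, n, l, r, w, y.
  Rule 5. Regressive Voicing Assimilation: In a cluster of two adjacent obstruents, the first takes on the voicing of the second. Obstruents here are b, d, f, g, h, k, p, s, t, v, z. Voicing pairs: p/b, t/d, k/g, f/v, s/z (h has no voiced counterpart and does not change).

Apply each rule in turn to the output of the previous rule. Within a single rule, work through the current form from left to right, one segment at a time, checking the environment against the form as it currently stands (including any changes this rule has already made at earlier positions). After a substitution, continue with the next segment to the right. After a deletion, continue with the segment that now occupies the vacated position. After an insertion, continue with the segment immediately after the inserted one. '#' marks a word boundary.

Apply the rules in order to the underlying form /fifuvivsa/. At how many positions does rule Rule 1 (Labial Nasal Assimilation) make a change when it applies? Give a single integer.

Rule 1 Labial Nasal Assimilation: no change — [fifuvivsa]
Rule 2 Final Vowel Lowering: no change — [fifuvivsa]
Rule 3 Final Obstruent Devoicing: no change — [fifuvivsa]
Rule 4 Syncope: [fifuvivsa] → [ffvvsa]
Rule 5 Regressive Voicing Assimilation: [ffvvsa] → [fvvfsa]
Rule Rule 1 changed 0 position(s).

0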